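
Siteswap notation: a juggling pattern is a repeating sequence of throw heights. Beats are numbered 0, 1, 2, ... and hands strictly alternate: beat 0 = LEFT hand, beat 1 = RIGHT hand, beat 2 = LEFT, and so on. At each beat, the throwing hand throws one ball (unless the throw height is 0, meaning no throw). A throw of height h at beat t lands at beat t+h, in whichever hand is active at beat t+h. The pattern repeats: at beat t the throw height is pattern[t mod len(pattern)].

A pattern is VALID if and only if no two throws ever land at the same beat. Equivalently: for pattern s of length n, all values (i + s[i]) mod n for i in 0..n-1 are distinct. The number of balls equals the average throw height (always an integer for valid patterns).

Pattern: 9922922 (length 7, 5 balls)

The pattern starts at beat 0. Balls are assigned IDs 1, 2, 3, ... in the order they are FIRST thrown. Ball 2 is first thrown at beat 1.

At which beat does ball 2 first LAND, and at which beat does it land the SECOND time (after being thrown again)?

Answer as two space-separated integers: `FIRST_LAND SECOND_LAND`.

Answer: 10 12

Derivation:
Beat 0 (L): throw ball1 h=9 -> lands@9:R; in-air after throw: [b1@9:R]
Beat 1 (R): throw ball2 h=9 -> lands@10:L; in-air after throw: [b1@9:R b2@10:L]
Beat 2 (L): throw ball3 h=2 -> lands@4:L; in-air after throw: [b3@4:L b1@9:R b2@10:L]
Beat 3 (R): throw ball4 h=2 -> lands@5:R; in-air after throw: [b3@4:L b4@5:R b1@9:R b2@10:L]
Beat 4 (L): throw ball3 h=9 -> lands@13:R; in-air after throw: [b4@5:R b1@9:R b2@10:L b3@13:R]
Beat 5 (R): throw ball4 h=2 -> lands@7:R; in-air after throw: [b4@7:R b1@9:R b2@10:L b3@13:R]
Beat 6 (L): throw ball5 h=2 -> lands@8:L; in-air after throw: [b4@7:R b5@8:L b1@9:R b2@10:L b3@13:R]
Beat 7 (R): throw ball4 h=9 -> lands@16:L; in-air after throw: [b5@8:L b1@9:R b2@10:L b3@13:R b4@16:L]
Beat 8 (L): throw ball5 h=9 -> lands@17:R; in-air after throw: [b1@9:R b2@10:L b3@13:R b4@16:L b5@17:R]
Beat 9 (R): throw ball1 h=2 -> lands@11:R; in-air after throw: [b2@10:L b1@11:R b3@13:R b4@16:L b5@17:R]
Beat 10 (L): throw ball2 h=2 -> lands@12:L; in-air after throw: [b1@11:R b2@12:L b3@13:R b4@16:L b5@17:R]
Beat 11 (R): throw ball1 h=9 -> lands@20:L; in-air after throw: [b2@12:L b3@13:R b4@16:L b5@17:R b1@20:L]
Beat 12 (L): throw ball2 h=2 -> lands@14:L; in-air after throw: [b3@13:R b2@14:L b4@16:L b5@17:R b1@20:L]
Ball 2: thrown@1 h=9 -> first land @10; rethrown@10 h=2 -> second land @12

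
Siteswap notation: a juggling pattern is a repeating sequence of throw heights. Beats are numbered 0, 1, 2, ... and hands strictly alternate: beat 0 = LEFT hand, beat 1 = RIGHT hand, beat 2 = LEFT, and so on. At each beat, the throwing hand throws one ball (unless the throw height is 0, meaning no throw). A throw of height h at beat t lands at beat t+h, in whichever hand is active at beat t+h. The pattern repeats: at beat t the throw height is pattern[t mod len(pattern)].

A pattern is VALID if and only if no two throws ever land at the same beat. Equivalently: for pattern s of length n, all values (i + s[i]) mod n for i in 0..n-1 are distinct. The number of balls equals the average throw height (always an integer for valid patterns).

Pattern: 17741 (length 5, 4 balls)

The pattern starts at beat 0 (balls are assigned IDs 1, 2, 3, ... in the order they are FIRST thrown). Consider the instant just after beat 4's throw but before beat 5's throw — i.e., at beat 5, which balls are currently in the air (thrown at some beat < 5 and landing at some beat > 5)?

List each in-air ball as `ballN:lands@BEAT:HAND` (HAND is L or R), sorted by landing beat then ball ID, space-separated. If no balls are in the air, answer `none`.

Beat 0 (L): throw ball1 h=1 -> lands@1:R; in-air after throw: [b1@1:R]
Beat 1 (R): throw ball1 h=7 -> lands@8:L; in-air after throw: [b1@8:L]
Beat 2 (L): throw ball2 h=7 -> lands@9:R; in-air after throw: [b1@8:L b2@9:R]
Beat 3 (R): throw ball3 h=4 -> lands@7:R; in-air after throw: [b3@7:R b1@8:L b2@9:R]
Beat 4 (L): throw ball4 h=1 -> lands@5:R; in-air after throw: [b4@5:R b3@7:R b1@8:L b2@9:R]
Beat 5 (R): throw ball4 h=1 -> lands@6:L; in-air after throw: [b4@6:L b3@7:R b1@8:L b2@9:R]

Answer: ball3:lands@7:R ball1:lands@8:L ball2:lands@9:R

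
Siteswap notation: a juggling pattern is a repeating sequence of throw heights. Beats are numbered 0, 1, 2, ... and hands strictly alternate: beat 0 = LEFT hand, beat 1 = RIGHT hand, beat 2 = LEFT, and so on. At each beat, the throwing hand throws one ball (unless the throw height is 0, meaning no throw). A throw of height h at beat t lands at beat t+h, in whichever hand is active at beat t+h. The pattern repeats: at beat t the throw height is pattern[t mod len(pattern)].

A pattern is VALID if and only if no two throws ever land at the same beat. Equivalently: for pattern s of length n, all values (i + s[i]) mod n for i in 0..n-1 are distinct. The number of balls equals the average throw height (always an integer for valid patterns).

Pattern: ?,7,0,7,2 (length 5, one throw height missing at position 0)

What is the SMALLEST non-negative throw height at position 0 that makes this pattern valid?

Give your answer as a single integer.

Answer: 4

Derivation:
i=0: s[i]=? (unknown)
i=1: (1 + 7) mod 5 = 3
i=2: (2 + 0) mod 5 = 2
i=3: (3 + 7) mod 5 = 0
i=4: (4 + 2) mod 5 = 1
Known residues: [0, 1, 2, 3]; need a permutation of 0..4, so missing residue r = 4
Need (0 + s) mod 5 = 4; smallest s = (4 - 0) mod 5 = 4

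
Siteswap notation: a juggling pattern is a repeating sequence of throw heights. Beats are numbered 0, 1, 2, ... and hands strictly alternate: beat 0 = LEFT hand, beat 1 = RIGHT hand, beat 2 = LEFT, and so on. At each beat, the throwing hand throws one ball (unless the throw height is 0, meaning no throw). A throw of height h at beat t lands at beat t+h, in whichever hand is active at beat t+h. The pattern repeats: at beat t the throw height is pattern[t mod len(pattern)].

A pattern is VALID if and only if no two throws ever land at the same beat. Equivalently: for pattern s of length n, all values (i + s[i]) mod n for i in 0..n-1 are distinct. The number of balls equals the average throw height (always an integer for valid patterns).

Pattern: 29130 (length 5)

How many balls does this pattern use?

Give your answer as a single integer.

Pattern = [2, 9, 1, 3, 0], length n = 5
  position 0: throw height = 2, running sum = 2
  position 1: throw height = 9, running sum = 11
  position 2: throw height = 1, running sum = 12
  position 3: throw height = 3, running sum = 15
  position 4: throw height = 0, running sum = 15
Total sum = 15; balls = sum / n = 15 / 5 = 3

Answer: 3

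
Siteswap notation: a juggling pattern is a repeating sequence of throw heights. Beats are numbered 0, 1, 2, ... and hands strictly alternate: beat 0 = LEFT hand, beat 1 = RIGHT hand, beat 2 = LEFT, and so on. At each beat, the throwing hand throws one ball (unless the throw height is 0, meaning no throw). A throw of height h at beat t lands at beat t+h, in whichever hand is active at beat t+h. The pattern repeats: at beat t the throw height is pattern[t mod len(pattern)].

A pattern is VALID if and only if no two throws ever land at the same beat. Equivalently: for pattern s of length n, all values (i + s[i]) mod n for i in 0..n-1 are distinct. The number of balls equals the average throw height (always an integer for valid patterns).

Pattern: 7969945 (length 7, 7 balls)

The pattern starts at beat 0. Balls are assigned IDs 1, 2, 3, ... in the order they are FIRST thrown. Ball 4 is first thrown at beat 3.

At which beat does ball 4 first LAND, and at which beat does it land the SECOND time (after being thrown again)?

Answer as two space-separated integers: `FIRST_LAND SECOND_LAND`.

Answer: 12 16

Derivation:
Beat 0 (L): throw ball1 h=7 -> lands@7:R; in-air after throw: [b1@7:R]
Beat 1 (R): throw ball2 h=9 -> lands@10:L; in-air after throw: [b1@7:R b2@10:L]
Beat 2 (L): throw ball3 h=6 -> lands@8:L; in-air after throw: [b1@7:R b3@8:L b2@10:L]
Beat 3 (R): throw ball4 h=9 -> lands@12:L; in-air after throw: [b1@7:R b3@8:L b2@10:L b4@12:L]
Beat 4 (L): throw ball5 h=9 -> lands@13:R; in-air after throw: [b1@7:R b3@8:L b2@10:L b4@12:L b5@13:R]
Beat 5 (R): throw ball6 h=4 -> lands@9:R; in-air after throw: [b1@7:R b3@8:L b6@9:R b2@10:L b4@12:L b5@13:R]
Beat 6 (L): throw ball7 h=5 -> lands@11:R; in-air after throw: [b1@7:R b3@8:L b6@9:R b2@10:L b7@11:R b4@12:L b5@13:R]
Beat 7 (R): throw ball1 h=7 -> lands@14:L; in-air after throw: [b3@8:L b6@9:R b2@10:L b7@11:R b4@12:L b5@13:R b1@14:L]
Beat 8 (L): throw ball3 h=9 -> lands@17:R; in-air after throw: [b6@9:R b2@10:L b7@11:R b4@12:L b5@13:R b1@14:L b3@17:R]
Beat 9 (R): throw ball6 h=6 -> lands@15:R; in-air after throw: [b2@10:L b7@11:R b4@12:L b5@13:R b1@14:L b6@15:R b3@17:R]
Beat 10 (L): throw ball2 h=9 -> lands@19:R; in-air after throw: [b7@11:R b4@12:L b5@13:R b1@14:L b6@15:R b3@17:R b2@19:R]
Beat 11 (R): throw ball7 h=9 -> lands@20:L; in-air after throw: [b4@12:L b5@13:R b1@14:L b6@15:R b3@17:R b2@19:R b7@20:L]
Beat 12 (L): throw ball4 h=4 -> lands@16:L; in-air after throw: [b5@13:R b1@14:L b6@15:R b4@16:L b3@17:R b2@19:R b7@20:L]
Beat 13 (R): throw ball5 h=5 -> lands@18:L; in-air after throw: [b1@14:L b6@15:R b4@16:L b3@17:R b5@18:L b2@19:R b7@20:L]
Beat 14 (L): throw ball1 h=7 -> lands@21:R; in-air after throw: [b6@15:R b4@16:L b3@17:R b5@18:L b2@19:R b7@20:L b1@21:R]
Beat 15 (R): throw ball6 h=9 -> lands@24:L; in-air after throw: [b4@16:L b3@17:R b5@18:L b2@19:R b7@20:L b1@21:R b6@24:L]
Beat 16 (L): throw ball4 h=6 -> lands@22:L; in-air after throw: [b3@17:R b5@18:L b2@19:R b7@20:L b1@21:R b4@22:L b6@24:L]
Ball 4: thrown@3 h=9 -> first land @12; rethrown@12 h=4 -> second land @16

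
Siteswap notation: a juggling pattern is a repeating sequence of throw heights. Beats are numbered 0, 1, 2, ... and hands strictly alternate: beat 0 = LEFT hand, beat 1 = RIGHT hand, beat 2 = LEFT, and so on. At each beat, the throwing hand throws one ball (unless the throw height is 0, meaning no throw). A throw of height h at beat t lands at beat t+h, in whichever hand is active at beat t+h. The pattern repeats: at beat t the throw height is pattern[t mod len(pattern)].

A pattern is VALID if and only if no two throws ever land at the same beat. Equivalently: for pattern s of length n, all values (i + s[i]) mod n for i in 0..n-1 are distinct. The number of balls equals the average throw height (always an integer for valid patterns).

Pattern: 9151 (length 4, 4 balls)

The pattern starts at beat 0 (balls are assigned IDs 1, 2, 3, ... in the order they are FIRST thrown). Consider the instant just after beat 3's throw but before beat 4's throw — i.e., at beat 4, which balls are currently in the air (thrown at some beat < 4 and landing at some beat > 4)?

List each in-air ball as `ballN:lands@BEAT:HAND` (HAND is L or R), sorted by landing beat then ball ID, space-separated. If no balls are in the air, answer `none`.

Beat 0 (L): throw ball1 h=9 -> lands@9:R; in-air after throw: [b1@9:R]
Beat 1 (R): throw ball2 h=1 -> lands@2:L; in-air after throw: [b2@2:L b1@9:R]
Beat 2 (L): throw ball2 h=5 -> lands@7:R; in-air after throw: [b2@7:R b1@9:R]
Beat 3 (R): throw ball3 h=1 -> lands@4:L; in-air after throw: [b3@4:L b2@7:R b1@9:R]
Beat 4 (L): throw ball3 h=9 -> lands@13:R; in-air after throw: [b2@7:R b1@9:R b3@13:R]

Answer: ball2:lands@7:R ball1:lands@9:R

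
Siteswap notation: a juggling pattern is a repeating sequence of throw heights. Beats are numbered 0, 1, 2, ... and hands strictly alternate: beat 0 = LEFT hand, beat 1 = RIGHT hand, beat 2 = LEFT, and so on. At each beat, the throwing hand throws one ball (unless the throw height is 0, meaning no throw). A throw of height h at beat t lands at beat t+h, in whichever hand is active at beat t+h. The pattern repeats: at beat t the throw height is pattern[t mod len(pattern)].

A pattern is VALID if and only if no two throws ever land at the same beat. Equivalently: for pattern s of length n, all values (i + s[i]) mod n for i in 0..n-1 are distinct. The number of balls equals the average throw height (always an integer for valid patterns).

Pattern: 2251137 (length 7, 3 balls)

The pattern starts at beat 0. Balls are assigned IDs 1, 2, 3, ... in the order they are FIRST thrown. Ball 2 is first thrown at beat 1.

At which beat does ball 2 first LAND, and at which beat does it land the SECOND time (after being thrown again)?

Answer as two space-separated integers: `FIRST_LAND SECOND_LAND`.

Answer: 3 4

Derivation:
Beat 0 (L): throw ball1 h=2 -> lands@2:L; in-air after throw: [b1@2:L]
Beat 1 (R): throw ball2 h=2 -> lands@3:R; in-air after throw: [b1@2:L b2@3:R]
Beat 2 (L): throw ball1 h=5 -> lands@7:R; in-air after throw: [b2@3:R b1@7:R]
Beat 3 (R): throw ball2 h=1 -> lands@4:L; in-air after throw: [b2@4:L b1@7:R]
Beat 4 (L): throw ball2 h=1 -> lands@5:R; in-air after throw: [b2@5:R b1@7:R]
Ball 2: thrown@1 h=2 -> first land @3; rethrown@3 h=1 -> second land @4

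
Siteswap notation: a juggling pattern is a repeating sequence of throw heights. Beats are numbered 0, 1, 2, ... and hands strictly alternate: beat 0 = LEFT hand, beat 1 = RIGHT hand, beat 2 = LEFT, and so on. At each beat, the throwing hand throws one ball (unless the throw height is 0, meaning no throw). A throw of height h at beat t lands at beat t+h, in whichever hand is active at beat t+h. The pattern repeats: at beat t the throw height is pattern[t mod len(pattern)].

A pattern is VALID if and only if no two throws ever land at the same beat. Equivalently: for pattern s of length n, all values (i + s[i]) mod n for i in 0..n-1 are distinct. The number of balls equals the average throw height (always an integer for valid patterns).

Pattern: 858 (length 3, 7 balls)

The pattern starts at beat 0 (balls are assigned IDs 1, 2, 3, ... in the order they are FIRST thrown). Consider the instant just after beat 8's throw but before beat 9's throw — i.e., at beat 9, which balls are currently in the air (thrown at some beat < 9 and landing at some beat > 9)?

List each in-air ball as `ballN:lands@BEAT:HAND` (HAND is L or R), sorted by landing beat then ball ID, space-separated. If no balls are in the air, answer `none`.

Answer: ball3:lands@10:L ball4:lands@11:R ball7:lands@12:L ball6:lands@13:R ball2:lands@14:L ball1:lands@16:L

Derivation:
Beat 0 (L): throw ball1 h=8 -> lands@8:L; in-air after throw: [b1@8:L]
Beat 1 (R): throw ball2 h=5 -> lands@6:L; in-air after throw: [b2@6:L b1@8:L]
Beat 2 (L): throw ball3 h=8 -> lands@10:L; in-air after throw: [b2@6:L b1@8:L b3@10:L]
Beat 3 (R): throw ball4 h=8 -> lands@11:R; in-air after throw: [b2@6:L b1@8:L b3@10:L b4@11:R]
Beat 4 (L): throw ball5 h=5 -> lands@9:R; in-air after throw: [b2@6:L b1@8:L b5@9:R b3@10:L b4@11:R]
Beat 5 (R): throw ball6 h=8 -> lands@13:R; in-air after throw: [b2@6:L b1@8:L b5@9:R b3@10:L b4@11:R b6@13:R]
Beat 6 (L): throw ball2 h=8 -> lands@14:L; in-air after throw: [b1@8:L b5@9:R b3@10:L b4@11:R b6@13:R b2@14:L]
Beat 7 (R): throw ball7 h=5 -> lands@12:L; in-air after throw: [b1@8:L b5@9:R b3@10:L b4@11:R b7@12:L b6@13:R b2@14:L]
Beat 8 (L): throw ball1 h=8 -> lands@16:L; in-air after throw: [b5@9:R b3@10:L b4@11:R b7@12:L b6@13:R b2@14:L b1@16:L]
Beat 9 (R): throw ball5 h=8 -> lands@17:R; in-air after throw: [b3@10:L b4@11:R b7@12:L b6@13:R b2@14:L b1@16:L b5@17:R]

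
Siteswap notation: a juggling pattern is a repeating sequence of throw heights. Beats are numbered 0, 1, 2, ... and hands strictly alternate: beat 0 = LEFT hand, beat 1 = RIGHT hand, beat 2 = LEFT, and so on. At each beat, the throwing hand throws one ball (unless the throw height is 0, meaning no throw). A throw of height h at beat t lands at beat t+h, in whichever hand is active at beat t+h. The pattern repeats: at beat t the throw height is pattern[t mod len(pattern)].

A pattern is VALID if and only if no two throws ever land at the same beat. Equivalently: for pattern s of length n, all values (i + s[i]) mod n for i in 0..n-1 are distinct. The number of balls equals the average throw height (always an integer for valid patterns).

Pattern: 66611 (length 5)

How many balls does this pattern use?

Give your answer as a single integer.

Answer: 4

Derivation:
Pattern = [6, 6, 6, 1, 1], length n = 5
  position 0: throw height = 6, running sum = 6
  position 1: throw height = 6, running sum = 12
  position 2: throw height = 6, running sum = 18
  position 3: throw height = 1, running sum = 19
  position 4: throw height = 1, running sum = 20
Total sum = 20; balls = sum / n = 20 / 5 = 4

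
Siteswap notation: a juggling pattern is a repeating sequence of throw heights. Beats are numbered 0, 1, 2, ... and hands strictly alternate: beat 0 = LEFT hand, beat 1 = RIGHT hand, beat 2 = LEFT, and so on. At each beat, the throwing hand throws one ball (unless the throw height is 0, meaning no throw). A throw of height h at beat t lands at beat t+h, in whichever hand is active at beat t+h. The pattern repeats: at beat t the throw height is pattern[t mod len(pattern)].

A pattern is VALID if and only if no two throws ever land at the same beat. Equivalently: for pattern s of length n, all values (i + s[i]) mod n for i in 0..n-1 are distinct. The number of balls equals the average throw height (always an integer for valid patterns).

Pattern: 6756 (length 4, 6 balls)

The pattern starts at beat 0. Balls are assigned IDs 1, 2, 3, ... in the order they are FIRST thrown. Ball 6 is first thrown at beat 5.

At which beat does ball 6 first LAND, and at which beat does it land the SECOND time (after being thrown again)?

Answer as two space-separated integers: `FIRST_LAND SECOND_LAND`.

Beat 0 (L): throw ball1 h=6 -> lands@6:L; in-air after throw: [b1@6:L]
Beat 1 (R): throw ball2 h=7 -> lands@8:L; in-air after throw: [b1@6:L b2@8:L]
Beat 2 (L): throw ball3 h=5 -> lands@7:R; in-air after throw: [b1@6:L b3@7:R b2@8:L]
Beat 3 (R): throw ball4 h=6 -> lands@9:R; in-air after throw: [b1@6:L b3@7:R b2@8:L b4@9:R]
Beat 4 (L): throw ball5 h=6 -> lands@10:L; in-air after throw: [b1@6:L b3@7:R b2@8:L b4@9:R b5@10:L]
Beat 5 (R): throw ball6 h=7 -> lands@12:L; in-air after throw: [b1@6:L b3@7:R b2@8:L b4@9:R b5@10:L b6@12:L]
Beat 6 (L): throw ball1 h=5 -> lands@11:R; in-air after throw: [b3@7:R b2@8:L b4@9:R b5@10:L b1@11:R b6@12:L]
Beat 7 (R): throw ball3 h=6 -> lands@13:R; in-air after throw: [b2@8:L b4@9:R b5@10:L b1@11:R b6@12:L b3@13:R]
Beat 8 (L): throw ball2 h=6 -> lands@14:L; in-air after throw: [b4@9:R b5@10:L b1@11:R b6@12:L b3@13:R b2@14:L]
Beat 9 (R): throw ball4 h=7 -> lands@16:L; in-air after throw: [b5@10:L b1@11:R b6@12:L b3@13:R b2@14:L b4@16:L]
Beat 10 (L): throw ball5 h=5 -> lands@15:R; in-air after throw: [b1@11:R b6@12:L b3@13:R b2@14:L b5@15:R b4@16:L]
Beat 11 (R): throw ball1 h=6 -> lands@17:R; in-air after throw: [b6@12:L b3@13:R b2@14:L b5@15:R b4@16:L b1@17:R]
Beat 12 (L): throw ball6 h=6 -> lands@18:L; in-air after throw: [b3@13:R b2@14:L b5@15:R b4@16:L b1@17:R b6@18:L]
Beat 13 (R): throw ball3 h=7 -> lands@20:L; in-air after throw: [b2@14:L b5@15:R b4@16:L b1@17:R b6@18:L b3@20:L]
Beat 14 (L): throw ball2 h=5 -> lands@19:R; in-air after throw: [b5@15:R b4@16:L b1@17:R b6@18:L b2@19:R b3@20:L]
Beat 15 (R): throw ball5 h=6 -> lands@21:R; in-air after throw: [b4@16:L b1@17:R b6@18:L b2@19:R b3@20:L b5@21:R]
Beat 16 (L): throw ball4 h=6 -> lands@22:L; in-air after throw: [b1@17:R b6@18:L b2@19:R b3@20:L b5@21:R b4@22:L]
Ball 6: thrown@5 h=7 -> first land @12; rethrown@12 h=6 -> second land @18

Answer: 12 18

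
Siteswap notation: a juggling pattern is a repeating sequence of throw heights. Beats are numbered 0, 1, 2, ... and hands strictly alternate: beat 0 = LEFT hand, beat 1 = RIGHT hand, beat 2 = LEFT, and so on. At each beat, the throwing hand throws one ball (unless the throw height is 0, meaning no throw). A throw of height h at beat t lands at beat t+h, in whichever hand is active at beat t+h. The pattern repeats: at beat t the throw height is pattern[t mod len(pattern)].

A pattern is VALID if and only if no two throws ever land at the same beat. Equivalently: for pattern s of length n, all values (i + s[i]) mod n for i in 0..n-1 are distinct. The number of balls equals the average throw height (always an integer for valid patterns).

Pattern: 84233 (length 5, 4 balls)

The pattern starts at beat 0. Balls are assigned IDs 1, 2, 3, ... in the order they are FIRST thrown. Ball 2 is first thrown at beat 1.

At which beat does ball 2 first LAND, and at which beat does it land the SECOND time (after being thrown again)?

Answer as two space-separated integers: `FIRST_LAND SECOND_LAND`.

Beat 0 (L): throw ball1 h=8 -> lands@8:L; in-air after throw: [b1@8:L]
Beat 1 (R): throw ball2 h=4 -> lands@5:R; in-air after throw: [b2@5:R b1@8:L]
Beat 2 (L): throw ball3 h=2 -> lands@4:L; in-air after throw: [b3@4:L b2@5:R b1@8:L]
Beat 3 (R): throw ball4 h=3 -> lands@6:L; in-air after throw: [b3@4:L b2@5:R b4@6:L b1@8:L]
Beat 4 (L): throw ball3 h=3 -> lands@7:R; in-air after throw: [b2@5:R b4@6:L b3@7:R b1@8:L]
Beat 5 (R): throw ball2 h=8 -> lands@13:R; in-air after throw: [b4@6:L b3@7:R b1@8:L b2@13:R]
Beat 6 (L): throw ball4 h=4 -> lands@10:L; in-air after throw: [b3@7:R b1@8:L b4@10:L b2@13:R]
Beat 7 (R): throw ball3 h=2 -> lands@9:R; in-air after throw: [b1@8:L b3@9:R b4@10:L b2@13:R]
Beat 8 (L): throw ball1 h=3 -> lands@11:R; in-air after throw: [b3@9:R b4@10:L b1@11:R b2@13:R]
Beat 9 (R): throw ball3 h=3 -> lands@12:L; in-air after throw: [b4@10:L b1@11:R b3@12:L b2@13:R]
Beat 10 (L): throw ball4 h=8 -> lands@18:L; in-air after throw: [b1@11:R b3@12:L b2@13:R b4@18:L]
Beat 11 (R): throw ball1 h=4 -> lands@15:R; in-air after throw: [b3@12:L b2@13:R b1@15:R b4@18:L]
Beat 12 (L): throw ball3 h=2 -> lands@14:L; in-air after throw: [b2@13:R b3@14:L b1@15:R b4@18:L]
Beat 13 (R): throw ball2 h=3 -> lands@16:L; in-air after throw: [b3@14:L b1@15:R b2@16:L b4@18:L]
Ball 2: thrown@1 h=4 -> first land @5; rethrown@5 h=8 -> second land @13

Answer: 5 13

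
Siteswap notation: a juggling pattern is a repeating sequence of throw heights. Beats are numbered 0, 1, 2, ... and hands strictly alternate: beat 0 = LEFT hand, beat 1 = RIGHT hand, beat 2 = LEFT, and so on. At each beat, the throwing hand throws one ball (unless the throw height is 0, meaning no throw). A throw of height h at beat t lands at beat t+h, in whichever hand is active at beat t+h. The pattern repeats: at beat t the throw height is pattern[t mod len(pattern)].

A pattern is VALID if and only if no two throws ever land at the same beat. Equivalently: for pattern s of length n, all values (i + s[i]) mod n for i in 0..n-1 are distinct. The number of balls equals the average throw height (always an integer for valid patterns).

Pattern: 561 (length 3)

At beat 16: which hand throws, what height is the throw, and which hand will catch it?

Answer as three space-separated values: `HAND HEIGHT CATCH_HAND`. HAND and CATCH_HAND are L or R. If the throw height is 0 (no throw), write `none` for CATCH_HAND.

Beat 16: 16 mod 2 = 0, so hand = L
Throw height = pattern[16 mod 3] = pattern[1] = 6
Lands at beat 16+6=22, 22 mod 2 = 0, so catch hand = L

Answer: L 6 L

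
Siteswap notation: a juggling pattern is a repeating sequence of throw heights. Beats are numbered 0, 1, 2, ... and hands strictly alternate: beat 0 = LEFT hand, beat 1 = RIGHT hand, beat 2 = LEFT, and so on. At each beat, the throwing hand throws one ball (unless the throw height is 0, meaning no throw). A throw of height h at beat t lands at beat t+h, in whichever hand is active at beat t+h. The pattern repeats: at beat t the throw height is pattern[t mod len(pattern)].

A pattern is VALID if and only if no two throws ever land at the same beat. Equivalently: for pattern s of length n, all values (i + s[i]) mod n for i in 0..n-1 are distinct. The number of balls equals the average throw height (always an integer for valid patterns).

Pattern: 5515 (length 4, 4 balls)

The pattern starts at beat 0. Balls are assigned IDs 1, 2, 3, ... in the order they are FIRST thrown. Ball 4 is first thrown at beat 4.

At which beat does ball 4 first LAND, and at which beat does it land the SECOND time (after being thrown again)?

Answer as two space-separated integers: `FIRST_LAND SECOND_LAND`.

Beat 0 (L): throw ball1 h=5 -> lands@5:R; in-air after throw: [b1@5:R]
Beat 1 (R): throw ball2 h=5 -> lands@6:L; in-air after throw: [b1@5:R b2@6:L]
Beat 2 (L): throw ball3 h=1 -> lands@3:R; in-air after throw: [b3@3:R b1@5:R b2@6:L]
Beat 3 (R): throw ball3 h=5 -> lands@8:L; in-air after throw: [b1@5:R b2@6:L b3@8:L]
Beat 4 (L): throw ball4 h=5 -> lands@9:R; in-air after throw: [b1@5:R b2@6:L b3@8:L b4@9:R]
Beat 5 (R): throw ball1 h=5 -> lands@10:L; in-air after throw: [b2@6:L b3@8:L b4@9:R b1@10:L]
Beat 6 (L): throw ball2 h=1 -> lands@7:R; in-air after throw: [b2@7:R b3@8:L b4@9:R b1@10:L]
Beat 7 (R): throw ball2 h=5 -> lands@12:L; in-air after throw: [b3@8:L b4@9:R b1@10:L b2@12:L]
Beat 8 (L): throw ball3 h=5 -> lands@13:R; in-air after throw: [b4@9:R b1@10:L b2@12:L b3@13:R]
Beat 9 (R): throw ball4 h=5 -> lands@14:L; in-air after throw: [b1@10:L b2@12:L b3@13:R b4@14:L]
Beat 10 (L): throw ball1 h=1 -> lands@11:R; in-air after throw: [b1@11:R b2@12:L b3@13:R b4@14:L]
Beat 11 (R): throw ball1 h=5 -> lands@16:L; in-air after throw: [b2@12:L b3@13:R b4@14:L b1@16:L]
Beat 12 (L): throw ball2 h=5 -> lands@17:R; in-air after throw: [b3@13:R b4@14:L b1@16:L b2@17:R]
Beat 13 (R): throw ball3 h=5 -> lands@18:L; in-air after throw: [b4@14:L b1@16:L b2@17:R b3@18:L]
Beat 14 (L): throw ball4 h=1 -> lands@15:R; in-air after throw: [b4@15:R b1@16:L b2@17:R b3@18:L]
Ball 4: thrown@4 h=5 -> first land @9; rethrown@9 h=5 -> second land @14

Answer: 9 14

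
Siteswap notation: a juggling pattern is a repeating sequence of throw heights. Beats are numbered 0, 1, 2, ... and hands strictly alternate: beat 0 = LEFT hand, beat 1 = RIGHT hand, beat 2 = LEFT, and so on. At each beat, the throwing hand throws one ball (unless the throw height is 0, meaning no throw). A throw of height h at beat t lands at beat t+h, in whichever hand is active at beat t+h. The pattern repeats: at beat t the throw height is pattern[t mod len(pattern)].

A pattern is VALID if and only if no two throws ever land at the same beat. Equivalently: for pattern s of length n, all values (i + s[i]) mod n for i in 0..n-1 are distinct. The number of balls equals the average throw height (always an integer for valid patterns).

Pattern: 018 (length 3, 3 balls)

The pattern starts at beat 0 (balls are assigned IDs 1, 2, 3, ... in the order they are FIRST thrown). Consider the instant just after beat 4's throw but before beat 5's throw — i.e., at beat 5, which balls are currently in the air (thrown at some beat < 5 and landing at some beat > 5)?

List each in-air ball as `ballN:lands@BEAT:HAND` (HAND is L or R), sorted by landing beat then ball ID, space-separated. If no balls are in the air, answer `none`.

Beat 1 (R): throw ball1 h=1 -> lands@2:L; in-air after throw: [b1@2:L]
Beat 2 (L): throw ball1 h=8 -> lands@10:L; in-air after throw: [b1@10:L]
Beat 4 (L): throw ball2 h=1 -> lands@5:R; in-air after throw: [b2@5:R b1@10:L]
Beat 5 (R): throw ball2 h=8 -> lands@13:R; in-air after throw: [b1@10:L b2@13:R]

Answer: ball1:lands@10:L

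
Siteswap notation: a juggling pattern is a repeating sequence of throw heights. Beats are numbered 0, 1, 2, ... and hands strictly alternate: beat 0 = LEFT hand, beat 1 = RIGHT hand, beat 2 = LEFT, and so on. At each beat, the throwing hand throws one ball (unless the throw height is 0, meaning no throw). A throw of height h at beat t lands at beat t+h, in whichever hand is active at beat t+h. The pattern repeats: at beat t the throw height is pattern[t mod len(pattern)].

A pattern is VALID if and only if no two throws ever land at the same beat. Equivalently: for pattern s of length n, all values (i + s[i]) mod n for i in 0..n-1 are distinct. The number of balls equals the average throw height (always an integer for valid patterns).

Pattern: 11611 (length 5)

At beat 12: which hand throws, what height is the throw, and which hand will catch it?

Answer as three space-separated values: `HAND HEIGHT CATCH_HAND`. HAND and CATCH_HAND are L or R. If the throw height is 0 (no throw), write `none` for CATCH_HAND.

Beat 12: 12 mod 2 = 0, so hand = L
Throw height = pattern[12 mod 5] = pattern[2] = 6
Lands at beat 12+6=18, 18 mod 2 = 0, so catch hand = L

Answer: L 6 L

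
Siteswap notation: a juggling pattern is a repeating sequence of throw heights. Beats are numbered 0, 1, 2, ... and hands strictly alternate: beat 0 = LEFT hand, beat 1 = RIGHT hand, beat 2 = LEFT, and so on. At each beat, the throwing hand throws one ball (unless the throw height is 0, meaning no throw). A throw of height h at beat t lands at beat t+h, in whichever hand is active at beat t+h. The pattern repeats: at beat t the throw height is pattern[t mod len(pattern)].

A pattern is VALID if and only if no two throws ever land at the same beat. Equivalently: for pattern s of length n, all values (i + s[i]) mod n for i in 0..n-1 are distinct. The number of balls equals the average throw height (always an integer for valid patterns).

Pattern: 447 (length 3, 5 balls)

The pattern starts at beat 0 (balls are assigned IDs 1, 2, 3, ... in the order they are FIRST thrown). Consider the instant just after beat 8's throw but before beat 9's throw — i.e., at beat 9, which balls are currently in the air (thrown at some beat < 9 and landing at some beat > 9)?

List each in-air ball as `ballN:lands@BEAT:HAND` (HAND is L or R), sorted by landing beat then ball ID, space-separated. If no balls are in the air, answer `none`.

Beat 0 (L): throw ball1 h=4 -> lands@4:L; in-air after throw: [b1@4:L]
Beat 1 (R): throw ball2 h=4 -> lands@5:R; in-air after throw: [b1@4:L b2@5:R]
Beat 2 (L): throw ball3 h=7 -> lands@9:R; in-air after throw: [b1@4:L b2@5:R b3@9:R]
Beat 3 (R): throw ball4 h=4 -> lands@7:R; in-air after throw: [b1@4:L b2@5:R b4@7:R b3@9:R]
Beat 4 (L): throw ball1 h=4 -> lands@8:L; in-air after throw: [b2@5:R b4@7:R b1@8:L b3@9:R]
Beat 5 (R): throw ball2 h=7 -> lands@12:L; in-air after throw: [b4@7:R b1@8:L b3@9:R b2@12:L]
Beat 6 (L): throw ball5 h=4 -> lands@10:L; in-air after throw: [b4@7:R b1@8:L b3@9:R b5@10:L b2@12:L]
Beat 7 (R): throw ball4 h=4 -> lands@11:R; in-air after throw: [b1@8:L b3@9:R b5@10:L b4@11:R b2@12:L]
Beat 8 (L): throw ball1 h=7 -> lands@15:R; in-air after throw: [b3@9:R b5@10:L b4@11:R b2@12:L b1@15:R]
Beat 9 (R): throw ball3 h=4 -> lands@13:R; in-air after throw: [b5@10:L b4@11:R b2@12:L b3@13:R b1@15:R]

Answer: ball5:lands@10:L ball4:lands@11:R ball2:lands@12:L ball1:lands@15:R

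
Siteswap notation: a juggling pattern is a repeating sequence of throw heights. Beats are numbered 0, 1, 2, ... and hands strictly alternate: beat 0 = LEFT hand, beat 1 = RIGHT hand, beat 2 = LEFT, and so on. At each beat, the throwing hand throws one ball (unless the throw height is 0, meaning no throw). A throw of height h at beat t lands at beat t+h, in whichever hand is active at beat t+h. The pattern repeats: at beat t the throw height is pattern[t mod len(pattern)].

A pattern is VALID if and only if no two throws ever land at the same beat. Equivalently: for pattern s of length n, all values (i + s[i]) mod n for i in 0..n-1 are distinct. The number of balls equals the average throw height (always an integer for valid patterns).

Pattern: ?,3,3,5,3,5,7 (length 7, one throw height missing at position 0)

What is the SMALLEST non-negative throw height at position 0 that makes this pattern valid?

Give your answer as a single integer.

i=0: s[i]=? (unknown)
i=1: (1 + 3) mod 7 = 4
i=2: (2 + 3) mod 7 = 5
i=3: (3 + 5) mod 7 = 1
i=4: (4 + 3) mod 7 = 0
i=5: (5 + 5) mod 7 = 3
i=6: (6 + 7) mod 7 = 6
Known residues: [0, 1, 3, 4, 5, 6]; need a permutation of 0..6, so missing residue r = 2
Need (0 + s) mod 7 = 2; smallest s = (2 - 0) mod 7 = 2

Answer: 2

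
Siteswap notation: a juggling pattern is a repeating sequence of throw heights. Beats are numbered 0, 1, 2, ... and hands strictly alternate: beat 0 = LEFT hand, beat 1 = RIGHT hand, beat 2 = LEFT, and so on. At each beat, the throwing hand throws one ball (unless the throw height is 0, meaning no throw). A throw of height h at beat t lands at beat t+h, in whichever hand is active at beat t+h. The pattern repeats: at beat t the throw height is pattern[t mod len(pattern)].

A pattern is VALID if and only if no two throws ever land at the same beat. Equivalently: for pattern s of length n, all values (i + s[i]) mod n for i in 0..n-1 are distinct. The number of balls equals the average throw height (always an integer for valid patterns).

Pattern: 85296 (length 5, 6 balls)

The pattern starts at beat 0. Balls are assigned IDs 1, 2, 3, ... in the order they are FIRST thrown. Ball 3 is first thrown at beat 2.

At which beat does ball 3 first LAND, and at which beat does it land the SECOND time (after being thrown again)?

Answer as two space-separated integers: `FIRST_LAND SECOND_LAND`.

Answer: 4 10

Derivation:
Beat 0 (L): throw ball1 h=8 -> lands@8:L; in-air after throw: [b1@8:L]
Beat 1 (R): throw ball2 h=5 -> lands@6:L; in-air after throw: [b2@6:L b1@8:L]
Beat 2 (L): throw ball3 h=2 -> lands@4:L; in-air after throw: [b3@4:L b2@6:L b1@8:L]
Beat 3 (R): throw ball4 h=9 -> lands@12:L; in-air after throw: [b3@4:L b2@6:L b1@8:L b4@12:L]
Beat 4 (L): throw ball3 h=6 -> lands@10:L; in-air after throw: [b2@6:L b1@8:L b3@10:L b4@12:L]
Beat 5 (R): throw ball5 h=8 -> lands@13:R; in-air after throw: [b2@6:L b1@8:L b3@10:L b4@12:L b5@13:R]
Beat 6 (L): throw ball2 h=5 -> lands@11:R; in-air after throw: [b1@8:L b3@10:L b2@11:R b4@12:L b5@13:R]
Beat 7 (R): throw ball6 h=2 -> lands@9:R; in-air after throw: [b1@8:L b6@9:R b3@10:L b2@11:R b4@12:L b5@13:R]
Beat 8 (L): throw ball1 h=9 -> lands@17:R; in-air after throw: [b6@9:R b3@10:L b2@11:R b4@12:L b5@13:R b1@17:R]
Beat 9 (R): throw ball6 h=6 -> lands@15:R; in-air after throw: [b3@10:L b2@11:R b4@12:L b5@13:R b6@15:R b1@17:R]
Beat 10 (L): throw ball3 h=8 -> lands@18:L; in-air after throw: [b2@11:R b4@12:L b5@13:R b6@15:R b1@17:R b3@18:L]
Ball 3: thrown@2 h=2 -> first land @4; rethrown@4 h=6 -> second land @10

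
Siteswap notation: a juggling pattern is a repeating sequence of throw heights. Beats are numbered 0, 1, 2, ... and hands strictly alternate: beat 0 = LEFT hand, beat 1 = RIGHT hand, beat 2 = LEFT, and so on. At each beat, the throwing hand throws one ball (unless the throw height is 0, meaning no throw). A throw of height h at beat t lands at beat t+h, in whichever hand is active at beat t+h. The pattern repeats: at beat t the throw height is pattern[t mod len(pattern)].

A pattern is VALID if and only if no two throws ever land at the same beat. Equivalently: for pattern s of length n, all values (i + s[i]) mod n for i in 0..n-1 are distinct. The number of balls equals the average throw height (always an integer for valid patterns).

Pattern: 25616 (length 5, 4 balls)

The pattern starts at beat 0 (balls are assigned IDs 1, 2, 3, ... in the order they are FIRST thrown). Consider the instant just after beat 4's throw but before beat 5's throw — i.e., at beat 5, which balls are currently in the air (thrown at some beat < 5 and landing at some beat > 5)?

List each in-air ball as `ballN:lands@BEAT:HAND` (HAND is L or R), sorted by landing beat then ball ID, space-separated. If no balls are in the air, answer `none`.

Answer: ball2:lands@6:L ball1:lands@8:L ball3:lands@10:L

Derivation:
Beat 0 (L): throw ball1 h=2 -> lands@2:L; in-air after throw: [b1@2:L]
Beat 1 (R): throw ball2 h=5 -> lands@6:L; in-air after throw: [b1@2:L b2@6:L]
Beat 2 (L): throw ball1 h=6 -> lands@8:L; in-air after throw: [b2@6:L b1@8:L]
Beat 3 (R): throw ball3 h=1 -> lands@4:L; in-air after throw: [b3@4:L b2@6:L b1@8:L]
Beat 4 (L): throw ball3 h=6 -> lands@10:L; in-air after throw: [b2@6:L b1@8:L b3@10:L]
Beat 5 (R): throw ball4 h=2 -> lands@7:R; in-air after throw: [b2@6:L b4@7:R b1@8:L b3@10:L]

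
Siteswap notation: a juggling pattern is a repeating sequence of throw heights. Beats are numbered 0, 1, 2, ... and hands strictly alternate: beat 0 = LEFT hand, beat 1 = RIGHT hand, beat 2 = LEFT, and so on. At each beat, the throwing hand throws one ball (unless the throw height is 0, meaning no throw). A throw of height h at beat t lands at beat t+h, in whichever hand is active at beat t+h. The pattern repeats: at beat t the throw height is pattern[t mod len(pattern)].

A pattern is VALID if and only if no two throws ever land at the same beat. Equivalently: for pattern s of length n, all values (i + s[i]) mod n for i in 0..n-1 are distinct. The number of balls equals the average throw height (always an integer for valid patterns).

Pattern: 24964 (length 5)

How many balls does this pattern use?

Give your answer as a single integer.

Answer: 5

Derivation:
Pattern = [2, 4, 9, 6, 4], length n = 5
  position 0: throw height = 2, running sum = 2
  position 1: throw height = 4, running sum = 6
  position 2: throw height = 9, running sum = 15
  position 3: throw height = 6, running sum = 21
  position 4: throw height = 4, running sum = 25
Total sum = 25; balls = sum / n = 25 / 5 = 5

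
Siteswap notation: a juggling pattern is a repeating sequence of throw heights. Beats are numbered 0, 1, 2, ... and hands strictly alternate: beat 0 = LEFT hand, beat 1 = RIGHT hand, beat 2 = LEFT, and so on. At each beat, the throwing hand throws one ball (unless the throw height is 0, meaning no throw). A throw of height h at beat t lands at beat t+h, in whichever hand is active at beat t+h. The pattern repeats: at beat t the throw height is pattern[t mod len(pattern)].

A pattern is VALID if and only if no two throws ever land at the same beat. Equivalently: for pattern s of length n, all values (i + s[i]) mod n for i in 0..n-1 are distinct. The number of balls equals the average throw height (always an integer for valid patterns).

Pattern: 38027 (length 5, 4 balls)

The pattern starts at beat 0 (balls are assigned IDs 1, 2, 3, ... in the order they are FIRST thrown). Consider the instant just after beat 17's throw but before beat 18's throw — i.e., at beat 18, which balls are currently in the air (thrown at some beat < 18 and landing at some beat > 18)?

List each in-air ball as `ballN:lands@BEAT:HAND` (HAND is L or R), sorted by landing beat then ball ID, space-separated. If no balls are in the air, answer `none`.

Answer: ball3:lands@19:R ball4:lands@21:R ball2:lands@24:L

Derivation:
Beat 0 (L): throw ball1 h=3 -> lands@3:R; in-air after throw: [b1@3:R]
Beat 1 (R): throw ball2 h=8 -> lands@9:R; in-air after throw: [b1@3:R b2@9:R]
Beat 3 (R): throw ball1 h=2 -> lands@5:R; in-air after throw: [b1@5:R b2@9:R]
Beat 4 (L): throw ball3 h=7 -> lands@11:R; in-air after throw: [b1@5:R b2@9:R b3@11:R]
Beat 5 (R): throw ball1 h=3 -> lands@8:L; in-air after throw: [b1@8:L b2@9:R b3@11:R]
Beat 6 (L): throw ball4 h=8 -> lands@14:L; in-air after throw: [b1@8:L b2@9:R b3@11:R b4@14:L]
Beat 8 (L): throw ball1 h=2 -> lands@10:L; in-air after throw: [b2@9:R b1@10:L b3@11:R b4@14:L]
Beat 9 (R): throw ball2 h=7 -> lands@16:L; in-air after throw: [b1@10:L b3@11:R b4@14:L b2@16:L]
Beat 10 (L): throw ball1 h=3 -> lands@13:R; in-air after throw: [b3@11:R b1@13:R b4@14:L b2@16:L]
Beat 11 (R): throw ball3 h=8 -> lands@19:R; in-air after throw: [b1@13:R b4@14:L b2@16:L b3@19:R]
Beat 13 (R): throw ball1 h=2 -> lands@15:R; in-air after throw: [b4@14:L b1@15:R b2@16:L b3@19:R]
Beat 14 (L): throw ball4 h=7 -> lands@21:R; in-air after throw: [b1@15:R b2@16:L b3@19:R b4@21:R]
Beat 15 (R): throw ball1 h=3 -> lands@18:L; in-air after throw: [b2@16:L b1@18:L b3@19:R b4@21:R]
Beat 16 (L): throw ball2 h=8 -> lands@24:L; in-air after throw: [b1@18:L b3@19:R b4@21:R b2@24:L]
Beat 18 (L): throw ball1 h=2 -> lands@20:L; in-air after throw: [b3@19:R b1@20:L b4@21:R b2@24:L]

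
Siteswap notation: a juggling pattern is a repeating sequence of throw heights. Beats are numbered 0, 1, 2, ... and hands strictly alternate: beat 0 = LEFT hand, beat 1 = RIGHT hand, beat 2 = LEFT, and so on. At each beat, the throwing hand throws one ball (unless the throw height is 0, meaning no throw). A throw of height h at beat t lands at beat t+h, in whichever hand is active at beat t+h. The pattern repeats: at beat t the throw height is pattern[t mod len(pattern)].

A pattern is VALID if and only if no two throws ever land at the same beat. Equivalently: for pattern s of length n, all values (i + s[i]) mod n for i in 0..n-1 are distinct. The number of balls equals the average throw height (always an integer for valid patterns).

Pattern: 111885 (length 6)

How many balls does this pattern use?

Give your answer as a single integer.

Pattern = [1, 1, 1, 8, 8, 5], length n = 6
  position 0: throw height = 1, running sum = 1
  position 1: throw height = 1, running sum = 2
  position 2: throw height = 1, running sum = 3
  position 3: throw height = 8, running sum = 11
  position 4: throw height = 8, running sum = 19
  position 5: throw height = 5, running sum = 24
Total sum = 24; balls = sum / n = 24 / 6 = 4

Answer: 4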